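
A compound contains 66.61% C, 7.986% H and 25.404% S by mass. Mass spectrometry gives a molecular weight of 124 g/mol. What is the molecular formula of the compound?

Assume 100 g: 66.61 g C, 7.986 g H, 25.404 g S.
n(C) = 66.61/12.01 = 5.546, n(H) = 7.986/1.008 = 7.923, n(S) = 25.404/32.07 = 0.7921
Divide by the smallest (0.7921 mol S): C 7.002, H 10.002, S 1.000
→ C7H10S
Empirical-formula mass = 126.22 g/mol
n = 124 / 126.22 = 0.98 ≈ 1
Molecular formula = empirical formula = C7H10S

C7H10S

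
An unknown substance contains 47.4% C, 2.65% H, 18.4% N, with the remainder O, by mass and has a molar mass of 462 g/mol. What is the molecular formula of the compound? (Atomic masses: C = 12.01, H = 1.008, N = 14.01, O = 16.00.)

Assume 100 g: 47.4 g C, 2.65 g H, 18.4 g N, 31.55 g O.
Moles — C: 47.4 / 12.01 = 3.947 mol; H: 2.65 / 1.008 = 2.629 mol; N: 18.4 / 14.01 = 1.313 mol; O: 31.55 / 16.00 = 1.972 mol
Divide by the smallest (1.313 mol N): C 3.005, H 2.002, N 1.000, O 1.501
Multiply by 2: C 6.01, H 4.00, N 2.00, O 3.00 → C6H4N2O3
Empirical-formula mass = 152.11 g/mol
n = 462 / 152.11 = 3.04 ≈ 3
Molecular formula = (C6H4N2O3)×3 = C18H12N6O9

C18H12N6O9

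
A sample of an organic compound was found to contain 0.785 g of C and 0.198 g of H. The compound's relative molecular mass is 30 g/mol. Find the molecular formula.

n(C) = 0.785/12.01 = 0.06536, n(H) = 0.198/1.008 = 0.1964
Smallest is C at 0.06536 mol; normalising gives C 1.000, H 3.005
≈ 1:3 → CH3
Empirical-formula mass = 15.03 g/mol
n = 30 / 15.03 = 2.00 ≈ 2
Molecular formula = (CH3)×2 = C2H6

C2H6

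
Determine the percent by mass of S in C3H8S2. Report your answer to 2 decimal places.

Molar mass = 3(12.01) + 8(1.008) + 2(32.07) = 108.234 g/mol
Mass of S per mole = 2 × 32.07 = 64.140 g
% S = 64.140 / 108.234 × 100 = 59.26%

59.26%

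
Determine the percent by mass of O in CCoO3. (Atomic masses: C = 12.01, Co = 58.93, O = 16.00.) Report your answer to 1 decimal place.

40.4%

Molar mass = 1(12.01) + 1(58.93) + 3(16.00) = 118.940 g/mol
Mass of O per mole = 3 × 16.00 = 48.000 g
% O = 48.000 / 118.940 × 100 = 40.4%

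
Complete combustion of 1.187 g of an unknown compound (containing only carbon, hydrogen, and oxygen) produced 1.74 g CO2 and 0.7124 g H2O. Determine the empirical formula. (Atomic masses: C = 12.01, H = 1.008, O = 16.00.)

mol C = 1.74 / 44.01 = 0.03954; mass C = 0.03954 × 12.01 = 0.4748 g
mol H = 2 × (0.7124 / 18.02) = 0.07907; mass H = 0.07907 × 1.008 = 0.07970 g
mass O = 1.187 − (0.5545) = 0.6325 g → mol O = 0.03953
Smallest is O at 0.03953 mol; normalising gives C 1.000, H 2.000, O 1.000
→ CH2O

CH2O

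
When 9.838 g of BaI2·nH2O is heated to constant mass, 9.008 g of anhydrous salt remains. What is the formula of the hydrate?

Mass of water lost = 9.838 − 9.008 = 0.83 g → 0.83 / 18.02 = 0.04606 mol H2O
Molar mass of BaI2 = 391.13 g/mol → mol BaI2 = 9.008 / 391.13 = 0.02303
n = 0.04606 / 0.02303 = 2.00 ≈ 2 → BaI2·2H2O

BaI2·2H2O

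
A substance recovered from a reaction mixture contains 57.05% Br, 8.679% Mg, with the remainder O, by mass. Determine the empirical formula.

Br2MgO6

Assume 100 g: 57.05 g Br, 8.679 g Mg, 34.271 g O.
Moles — Br: 57.05 / 79.90 = 0.714 mol; Mg: 8.679 / 24.31 = 0.357 mol; O: 34.271 / 16.00 = 2.142 mol
Ratios (÷ 0.357): Br 2.000, Mg 1.000, O 6.000
→ Br2MgO6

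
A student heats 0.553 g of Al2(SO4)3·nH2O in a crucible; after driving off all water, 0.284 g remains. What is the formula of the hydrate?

Al2(SO4)3·18H2O

Mass of water lost = 0.553 − 0.284 = 0.269 g → 0.269 / 18.02 = 0.01493 mol H2O
Molar mass of Al2(SO4)3 = 342.17 g/mol → mol Al2(SO4)3 = 0.284 / 342.17 = 0.00083
n = 0.01493 / 0.00083 = 17.99 ≈ 18 → Al2(SO4)3·18H2O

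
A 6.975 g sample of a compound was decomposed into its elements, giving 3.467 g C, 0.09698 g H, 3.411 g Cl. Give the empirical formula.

C3HCl

Moles — C: 3.467 / 12.01 = 0.2887 mol; H: 0.09698 / 1.008 = 0.09621 mol; Cl: 3.411 / 35.45 = 0.09622 mol
Ratios (÷ 0.09621): C 3.000, H 1.000, Cl 1.000
Ratio ≈ 3:1:1, so the empirical formula is C3HCl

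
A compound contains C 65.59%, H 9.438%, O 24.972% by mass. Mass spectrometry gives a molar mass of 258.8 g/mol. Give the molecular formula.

C14H24O4

Assume 100 g: 65.59 g C, 9.438 g H, 24.972 g O.
Moles — C: 65.59 / 12.01 = 5.461 mol; H: 9.438 / 1.008 = 9.363 mol; O: 24.972 / 16.00 = 1.561 mol
Divide by the smallest (1.561 mol O): C 3.499, H 5.999, O 1.000
Scaling by 2: C 7.00, H 12.00, O 2.00 → C7H12O2
Empirical-formula mass = 128.17 g/mol
n = 258.8 / 128.17 = 2.02 ≈ 2
Molecular formula = (C7H12O2)×2 = C14H24O4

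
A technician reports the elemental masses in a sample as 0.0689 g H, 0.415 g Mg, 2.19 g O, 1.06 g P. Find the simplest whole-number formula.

H: 0.0689 g ÷ 1.008 g/mol = 0.06835 mol
Mg: 0.415 g ÷ 24.31 g/mol = 0.01707 mol
O: 2.19 g ÷ 16.00 g/mol = 0.1369 mol
P: 1.06 g ÷ 30.97 g/mol = 0.03423 mol
Divide by the smallest (0.01707 mol Mg): H 4.004, Mg 1.000, O 8.018, P 2.005
→ H4MgO8P2

H4MgO8P2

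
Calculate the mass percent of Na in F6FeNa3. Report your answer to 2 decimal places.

Molar mass = 6(19.00) + 1(55.85) + 3(22.99) = 238.820 g/mol
Mass of Na per mole = 3 × 22.99 = 68.970 g
% Na = 68.970 / 238.820 × 100 = 28.88%

28.88%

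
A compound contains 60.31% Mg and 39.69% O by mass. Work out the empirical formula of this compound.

Assume 100 g: 60.31 g Mg, 39.69 g O.
Mg: 60.31 g ÷ 24.31 g/mol = 2.481 mol
O: 39.69 g ÷ 16.00 g/mol = 2.481 mol
Divide by the smallest (2.481 mol O): Mg 1.000, O 1.000
→ MgO

MgO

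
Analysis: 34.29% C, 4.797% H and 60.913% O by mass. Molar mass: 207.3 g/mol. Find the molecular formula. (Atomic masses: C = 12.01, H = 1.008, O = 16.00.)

C6H10O8

Assume 100 g: 34.29 g C, 4.797 g H, 60.913 g O.
Moles — C: 34.29 / 12.01 = 2.855 mol; H: 4.797 / 1.008 = 4.759 mol; O: 60.913 / 16.00 = 3.807 mol
Smallest is C at 2.855 mol; normalising gives C 1.000, H 1.667, O 1.333
×3: C 3.00, H 5.00, O 4.00 → C3H5O4
Empirical-formula mass = 105.07 g/mol
n = 207.3 / 105.07 = 1.97 ≈ 2
Molecular formula = (C3H5O4)×2 = C6H10O8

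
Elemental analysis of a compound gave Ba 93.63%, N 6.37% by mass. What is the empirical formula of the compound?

Assume 100 g: 93.63 g Ba, 6.37 g N.
Ba: 93.63 g ÷ 137.33 g/mol = 0.6818 mol
N: 6.37 g ÷ 14.01 g/mol = 0.4547 mol
Ratios (÷ 0.4547): Ba 1.500, N 1.000
Scaling by 2: Ba 3.00, N 2.00 → Ba3N2

Ba3N2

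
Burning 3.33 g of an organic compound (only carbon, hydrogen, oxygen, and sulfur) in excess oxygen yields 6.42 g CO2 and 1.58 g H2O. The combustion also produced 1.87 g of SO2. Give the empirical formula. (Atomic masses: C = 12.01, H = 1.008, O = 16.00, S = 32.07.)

C5H6OS

mol C = 6.42 / 44.01 = 0.1459; mass C = 0.1459 × 12.01 = 1.752 g
mol H = 2 × (1.58 / 18.02) = 0.1754; mass H = 0.1754 × 1.008 = 0.1768 g
mol S = 1.87 / 64.07 = 0.02919; mass S = 0.9360 g
mass O = 3.33 − (2.865) = 0.4652 g → mol O = 0.02908
Ratios (÷ 0.02908): C 5.017, H 6.031, O 1.000, S 1.004
≈ 5:6:1:1 → C5H6OS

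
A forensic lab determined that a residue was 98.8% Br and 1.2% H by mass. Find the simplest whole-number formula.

BrH

Assume 100 g: 98.8 g Br, 1.2 g H.
n(Br) = 98.8/79.90 = 1.237, n(H) = 1.2/1.008 = 1.19
Divide by the smallest (1.19 mol H): Br 1.039, H 1.000
Ratio ≈ 1:1, so the empirical formula is BrH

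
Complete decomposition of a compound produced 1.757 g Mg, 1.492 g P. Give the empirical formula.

Mg3P2

Moles — Mg: 1.757 / 24.31 = 0.07227 mol; P: 1.492 / 30.97 = 0.04818 mol
Divide by the smallest (0.04818 mol P): Mg 1.500, P 1.000
Scaling by 2: Mg 3.00, P 2.00 → Mg3P2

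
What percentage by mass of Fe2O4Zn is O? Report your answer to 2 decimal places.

Molar mass = 2(55.85) + 4(16.00) + 1(65.38) = 241.080 g/mol
Mass of O per mole = 4 × 16.00 = 64.000 g
% O = 64.000 / 241.080 × 100 = 26.55%

26.55%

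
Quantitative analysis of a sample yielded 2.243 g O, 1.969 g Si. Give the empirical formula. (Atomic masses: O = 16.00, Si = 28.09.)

O: 2.243 g ÷ 16.00 g/mol = 0.1402 mol
Si: 1.969 g ÷ 28.09 g/mol = 0.0701 mol
Smallest is Si at 0.0701 mol; normalising gives O 2.000, Si 1.000
Ratio ≈ 2:1, so the empirical formula is O2Si

O2Si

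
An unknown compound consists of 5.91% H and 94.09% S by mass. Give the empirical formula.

H2S

Assume 100 g: 5.91 g H, 94.09 g S.
Moles — H: 5.91 / 1.008 = 5.863 mol; S: 94.09 / 32.07 = 2.934 mol
Divide by the smallest (2.934 mol S): H 1.998, S 1.000
→ H2S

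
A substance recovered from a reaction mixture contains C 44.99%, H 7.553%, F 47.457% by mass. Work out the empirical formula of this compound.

C3H6F2

Assume 100 g: 44.99 g C, 7.553 g H, 47.457 g F.
Moles — C: 44.99 / 12.01 = 3.746 mol; H: 7.553 / 1.008 = 7.493 mol; F: 47.457 / 19.00 = 2.498 mol
Smallest is F at 2.498 mol; normalising gives C 1.500, H 3.000, F 1.000
Scaling by 2: C 3.00, H 6.00, F 2.00 → C3H6F2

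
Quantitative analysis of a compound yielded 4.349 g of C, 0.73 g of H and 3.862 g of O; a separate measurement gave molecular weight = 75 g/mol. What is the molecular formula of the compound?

C: 4.349 g ÷ 12.01 g/mol = 0.3621 mol
H: 0.73 g ÷ 1.008 g/mol = 0.7242 mol
O: 3.862 g ÷ 16.00 g/mol = 0.2414 mol
Smallest is O at 0.2414 mol; normalising gives C 1.500, H 3.000, O 1.000
Scaling by 2: C 3.00, H 6.00, O 2.00 → C3H6O2
Empirical-formula mass = 74.08 g/mol
n = 75 / 74.08 = 1.01 ≈ 1
Molecular formula = empirical formula = C3H6O2

C3H6O2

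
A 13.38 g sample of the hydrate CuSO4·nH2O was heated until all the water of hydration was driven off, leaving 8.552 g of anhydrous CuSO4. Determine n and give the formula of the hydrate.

Mass of water lost = 13.38 − 8.552 = 4.828 g → 4.828 / 18.02 = 0.2679 mol H2O
Molar mass of CuSO4 = 159.62 g/mol → mol CuSO4 = 8.552 / 159.62 = 0.05358
n = 0.2679 / 0.05358 = 5.00 ≈ 5 → CuSO4·5H2O

CuSO4·5H2O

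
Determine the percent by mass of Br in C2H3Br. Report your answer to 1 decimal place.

74.7%

Molar mass = 2(12.01) + 3(1.008) + 1(79.90) = 106.944 g/mol
Mass of Br per mole = 1 × 79.90 = 79.900 g
% Br = 79.900 / 106.944 × 100 = 74.7%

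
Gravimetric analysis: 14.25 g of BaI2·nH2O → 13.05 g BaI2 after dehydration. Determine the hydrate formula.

BaI2·2H2O

Mass of water lost = 14.25 − 13.05 = 1.2 g → 1.2 / 18.02 = 0.06659 mol H2O
Molar mass of BaI2 = 391.13 g/mol → mol BaI2 = 13.05 / 391.13 = 0.03336
n = 0.06659 / 0.03336 = 2.00 ≈ 2 → BaI2·2H2O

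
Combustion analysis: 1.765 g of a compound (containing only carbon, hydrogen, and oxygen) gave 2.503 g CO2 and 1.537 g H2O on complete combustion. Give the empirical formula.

mol C = 2.503 / 44.01 = 0.05687; mass C = 0.05687 × 12.01 = 0.6830 g
mol H = 2 × (1.537 / 18.02) = 0.1706; mass H = 0.1706 × 1.008 = 0.1720 g
mass O = 1.765 − (0.8550) = 0.9100 g → mol O = 0.05687
Smallest is C at 0.05687 mol; normalising gives C 1.000, H 2.999, O 1.000
→ CH3O

CH3O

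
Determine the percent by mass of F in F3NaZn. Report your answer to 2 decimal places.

39.21%

Molar mass = 3(19.00) + 1(22.99) + 1(65.38) = 145.370 g/mol
Mass of F per mole = 3 × 19.00 = 57.000 g
% F = 57.000 / 145.370 × 100 = 39.21%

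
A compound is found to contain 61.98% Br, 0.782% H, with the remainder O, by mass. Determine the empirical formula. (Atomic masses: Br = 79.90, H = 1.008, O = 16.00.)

BrHO3

Assume 100 g: 61.98 g Br, 0.782 g H, 37.238 g O.
n(Br) = 61.98/79.90 = 0.7757, n(H) = 0.782/1.008 = 0.7758, n(O) = 37.238/16.00 = 2.327
Ratios (÷ 0.7757): Br 1.000, H 1.000, O 3.000
→ BrHO3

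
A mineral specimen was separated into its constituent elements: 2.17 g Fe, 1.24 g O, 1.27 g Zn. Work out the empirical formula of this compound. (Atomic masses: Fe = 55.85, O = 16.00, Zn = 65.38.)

n(Fe) = 2.17/55.85 = 0.03885, n(O) = 1.24/16.00 = 0.0775, n(Zn) = 1.27/65.38 = 0.01942
Divide by the smallest (0.01942 mol Zn): Fe 2.000, O 3.990, Zn 1.000
Ratio ≈ 2:4:1, so the empirical formula is Fe2O4Zn

Fe2O4Zn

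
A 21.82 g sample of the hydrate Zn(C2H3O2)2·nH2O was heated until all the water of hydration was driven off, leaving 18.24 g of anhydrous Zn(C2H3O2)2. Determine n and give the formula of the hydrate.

Zn(C2H3O2)2·2H2O

Mass of water lost = 21.82 − 18.24 = 3.58 g → 3.58 / 18.02 = 0.1987 mol H2O
Molar mass of Zn(C2H3O2)2 = 183.47 g/mol → mol Zn(C2H3O2)2 = 18.24 / 183.47 = 0.09942
n = 0.1987 / 0.09942 = 2.00 ≈ 2 → Zn(C2H3O2)2·2H2O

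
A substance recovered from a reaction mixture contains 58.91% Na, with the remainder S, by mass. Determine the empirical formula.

Assume 100 g: 58.91 g Na, 41.09 g S.
Na: 58.91 g ÷ 22.99 g/mol = 2.562 mol
S: 41.09 g ÷ 32.07 g/mol = 1.281 mol
Ratios (÷ 1.281): Na 2.000, S 1.000
≈ 2:1 → Na2S

Na2S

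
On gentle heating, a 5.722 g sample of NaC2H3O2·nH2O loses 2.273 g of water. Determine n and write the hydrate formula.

NaC2H3O2·3H2O

Mass of anhydrous NaC2H3O2 = 5.722 − 2.273 = 3.449 g
mol H2O = 2.273 / 18.02 = 0.1261
Molar mass of NaC2H3O2 = 82.03 g/mol → mol NaC2H3O2 = 3.449 / 82.03 = 0.04204
n = 0.1261 / 0.04204 = 3.00 ≈ 3 → NaC2H3O2·3H2O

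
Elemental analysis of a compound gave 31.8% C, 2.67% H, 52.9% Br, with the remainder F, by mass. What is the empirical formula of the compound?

Assume 100 g: 31.8 g C, 2.67 g H, 52.9 g Br, 12.63 g F.
n(C) = 31.8/12.01 = 2.648, n(H) = 2.67/1.008 = 2.649, n(Br) = 52.9/79.90 = 0.6621, n(F) = 12.63/19.00 = 0.6647
Smallest is Br at 0.6621 mol; normalising gives C 3.999, H 4.001, Br 1.000, F 1.004
≈ 4:4:1:1 → C4H4BrF

C4H4BrF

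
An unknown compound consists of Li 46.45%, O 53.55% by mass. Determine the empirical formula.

Li2O

Assume 100 g: 46.45 g Li, 53.55 g O.
Moles — Li: 46.45 / 6.94 = 6.693 mol; O: 53.55 / 16.00 = 3.347 mol
Smallest is O at 3.347 mol; normalising gives Li 2.000, O 1.000
Ratio ≈ 2:1, so the empirical formula is Li2O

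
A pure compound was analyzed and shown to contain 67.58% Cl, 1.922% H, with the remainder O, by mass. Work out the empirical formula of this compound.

ClHO

Assume 100 g: 67.58 g Cl, 1.922 g H, 30.498 g O.
n(Cl) = 67.58/35.45 = 1.906, n(H) = 1.922/1.008 = 1.907, n(O) = 30.498/16.00 = 1.906
Smallest is O at 1.906 mol; normalising gives Cl 1.000, H 1.000, O 1.000
≈ 1:1:1 → ClHO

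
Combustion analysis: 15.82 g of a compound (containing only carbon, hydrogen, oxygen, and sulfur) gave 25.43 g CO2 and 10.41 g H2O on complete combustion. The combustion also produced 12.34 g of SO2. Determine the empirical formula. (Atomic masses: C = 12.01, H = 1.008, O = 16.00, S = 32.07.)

mol C = 25.43 / 44.01 = 0.5778; mass C = 0.5778 × 12.01 = 6.940 g
mol H = 2 × (10.41 / 18.02) = 1.155; mass H = 1.155 × 1.008 = 1.165 g
mol S = 12.34 / 64.07 = 0.1926; mass S = 6.177 g
mass O = 15.82 − (14.28) = 1.539 g → mol O = 0.09619
Divide by the smallest (0.09619 mol O): C 6.007, H 12.012, O 1.000, S 2.002
Ratio ≈ 6:12:1:2, so the empirical formula is C6H12OS2

C6H12OS2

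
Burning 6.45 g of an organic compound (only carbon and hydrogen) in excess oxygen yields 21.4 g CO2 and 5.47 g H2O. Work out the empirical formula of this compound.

mol C = 21.4 / 44.01 = 0.4863; mass C = 0.4863 × 12.01 = 5.840 g
mol H = 2 × (5.47 / 18.02) = 0.6071; mass H = 0.6071 × 1.008 = 0.6120 g
Smallest is C at 0.4863 mol; normalising gives C 1.000, H 1.249
×4: C 4.00, H 4.99 → C4H5

C4H5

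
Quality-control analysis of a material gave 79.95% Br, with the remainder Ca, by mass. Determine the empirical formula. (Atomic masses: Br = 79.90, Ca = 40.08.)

Assume 100 g: 79.95 g Br, 20.05 g Ca.
Moles — Br: 79.95 / 79.90 = 1.001 mol; Ca: 20.05 / 40.08 = 0.5002 mol
Smallest is Ca at 0.5002 mol; normalising gives Br 2.000, Ca 1.000
→ Br2Ca

Br2Ca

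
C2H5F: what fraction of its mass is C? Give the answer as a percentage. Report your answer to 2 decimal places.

Molar mass = 2(12.01) + 5(1.008) + 1(19.00) = 48.060 g/mol
Mass of C per mole = 2 × 12.01 = 24.020 g
% C = 24.020 / 48.060 × 100 = 49.98%

49.98%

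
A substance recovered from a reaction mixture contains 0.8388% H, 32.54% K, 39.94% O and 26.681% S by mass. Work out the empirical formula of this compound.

HKO3S

Assume 100 g: 0.8388 g H, 32.54 g K, 39.94 g O, 26.681 g S.
n(H) = 0.8388/1.008 = 0.8321, n(K) = 32.54/39.10 = 0.8322, n(O) = 39.94/16.00 = 2.496, n(S) = 26.681/32.07 = 0.832
Divide by the smallest (0.832 mol S): H 1.000, K 1.000, O 3.000, S 1.000
≈ 1:1:3:1 → HKO3S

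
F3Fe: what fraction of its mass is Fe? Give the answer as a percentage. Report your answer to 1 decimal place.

Molar mass = 3(19.00) + 1(55.85) = 112.850 g/mol
Mass of Fe per mole = 1 × 55.85 = 55.850 g
% Fe = 55.850 / 112.850 × 100 = 49.5%

49.5%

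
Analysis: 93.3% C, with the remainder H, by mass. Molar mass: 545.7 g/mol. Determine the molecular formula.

Assume 100 g: 93.3 g C, 6.7 g H.
C: 93.3 g ÷ 12.01 g/mol = 7.769 mol
H: 6.7 g ÷ 1.008 g/mol = 6.647 mol
Divide by the smallest (6.647 mol H): C 1.169, H 1.000
Scaling by 6: C 7.01, H 6.00 → C7H6
Empirical-formula mass = 90.12 g/mol
n = 545.7 / 90.12 = 6.06 ≈ 6
Molecular formula = (C7H6)×6 = C42H36

C42H36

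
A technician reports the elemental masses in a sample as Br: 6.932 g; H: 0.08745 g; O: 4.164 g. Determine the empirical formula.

n(Br) = 6.932/79.90 = 0.08676, n(H) = 0.08745/1.008 = 0.08676, n(O) = 4.164/16.00 = 0.2602
Divide by the smallest (0.08676 mol H): Br 1.000, H 1.000, O 3.000
≈ 1:1:3 → BrHO3

BrHO3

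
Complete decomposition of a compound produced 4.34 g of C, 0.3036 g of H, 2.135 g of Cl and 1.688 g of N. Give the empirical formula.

C6H5ClN2

C: 4.34 g ÷ 12.01 g/mol = 0.3614 mol
H: 0.3036 g ÷ 1.008 g/mol = 0.3012 mol
Cl: 2.135 g ÷ 35.45 g/mol = 0.06023 mol
N: 1.688 g ÷ 14.01 g/mol = 0.1205 mol
Divide by the smallest (0.06023 mol Cl): C 6.000, H 5.001, Cl 1.000, N 2.001
→ C6H5ClN2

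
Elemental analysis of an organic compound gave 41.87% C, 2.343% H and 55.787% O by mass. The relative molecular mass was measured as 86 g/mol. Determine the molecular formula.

Assume 100 g: 41.87 g C, 2.343 g H, 55.787 g O.
Moles — C: 41.87 / 12.01 = 3.486 mol; H: 2.343 / 1.008 = 2.324 mol; O: 55.787 / 16.00 = 3.487 mol
Ratios (÷ 2.324): C 1.500, H 1.000, O 1.500
×2: C 3.00, H 2.00, O 3.00 → C3H2O3
Empirical-formula mass = 86.05 g/mol
n = 86 / 86.05 = 1.00 ≈ 1
Molecular formula = empirical formula = C3H2O3

C3H2O3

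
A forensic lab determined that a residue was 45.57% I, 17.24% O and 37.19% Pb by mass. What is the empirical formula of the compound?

I2O6Pb

Assume 100 g: 45.57 g I, 17.24 g O, 37.19 g Pb.
n(I) = 45.57/126.90 = 0.3591, n(O) = 17.24/16.00 = 1.077, n(Pb) = 37.19/207.2 = 0.1795
Ratios (÷ 0.1795): I 2.001, O 6.003, Pb 1.000
Ratio ≈ 2:6:1, so the empirical formula is I2O6Pb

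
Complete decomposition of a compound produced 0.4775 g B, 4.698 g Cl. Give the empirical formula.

BCl3

Moles — B: 0.4775 / 10.81 = 0.04417 mol; Cl: 4.698 / 35.45 = 0.1325 mol
Smallest is B at 0.04417 mol; normalising gives B 1.000, Cl 3.000
Ratio ≈ 1:3, so the empirical formula is BCl3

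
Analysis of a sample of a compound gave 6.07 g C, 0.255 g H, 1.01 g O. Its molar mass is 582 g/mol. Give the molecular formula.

C40H20O5

Moles — C: 6.07 / 12.01 = 0.5054 mol; H: 0.255 / 1.008 = 0.253 mol; O: 1.01 / 16.00 = 0.06313 mol
Divide by the smallest (0.06313 mol O): C 8.007, H 4.008, O 1.000
≈ 8:4:1 → C8H4O
Empirical-formula mass = 116.11 g/mol
n = 582 / 116.11 = 5.01 ≈ 5
Molecular formula = (C8H4O)×5 = C40H20O5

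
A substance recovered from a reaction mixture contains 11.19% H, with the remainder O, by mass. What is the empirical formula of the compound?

H2O

Assume 100 g: 11.19 g H, 88.81 g O.
H: 11.19 g ÷ 1.008 g/mol = 11.1 mol
O: 88.81 g ÷ 16.00 g/mol = 5.551 mol
Ratios (÷ 5.551): H 2.000, O 1.000
Ratio ≈ 2:1, so the empirical formula is H2O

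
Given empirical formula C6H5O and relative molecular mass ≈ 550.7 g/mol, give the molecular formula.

Empirical-formula mass = 93.10 g/mol
n = 550.7 / 93.10 = 5.92 ≈ 6
Molecular formula = (C6H5O)6 = C36H30O6

C36H30O6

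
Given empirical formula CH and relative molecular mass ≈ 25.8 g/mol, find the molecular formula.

Empirical-formula mass = 13.02 g/mol
n = 25.8 / 13.02 = 1.98 ≈ 2
Molecular formula = (CH)2 = C2H2

C2H2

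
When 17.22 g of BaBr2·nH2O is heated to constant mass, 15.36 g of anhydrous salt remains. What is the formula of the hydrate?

Mass of water lost = 17.22 − 15.36 = 1.86 g → 1.86 / 18.02 = 0.1032 mol H2O
Molar mass of BaBr2 = 297.13 g/mol → mol BaBr2 = 15.36 / 297.13 = 0.05169
n = 0.1032 / 0.05169 = 2.00 ≈ 2 → BaBr2·2H2O

BaBr2·2H2O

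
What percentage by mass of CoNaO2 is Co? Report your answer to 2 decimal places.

Molar mass = 1(58.93) + 1(22.99) + 2(16.00) = 113.920 g/mol
Mass of Co per mole = 1 × 58.93 = 58.930 g
% Co = 58.930 / 113.920 × 100 = 51.73%

51.73%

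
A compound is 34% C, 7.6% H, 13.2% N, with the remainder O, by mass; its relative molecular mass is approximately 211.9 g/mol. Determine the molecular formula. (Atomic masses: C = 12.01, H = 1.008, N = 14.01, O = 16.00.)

C6H16N2O6

Assume 100 g: 34 g C, 7.6 g H, 13.2 g N, 45.2 g O.
C: 34 g ÷ 12.01 g/mol = 2.831 mol
H: 7.6 g ÷ 1.008 g/mol = 7.54 mol
N: 13.2 g ÷ 14.01 g/mol = 0.9422 mol
O: 45.2 g ÷ 16.00 g/mol = 2.825 mol
Divide by the smallest (0.9422 mol N): C 3.005, H 8.002, N 1.000, O 2.998
≈ 3:8:1:3 → C3H8NO3
Empirical-formula mass = 106.10 g/mol
n = 211.9 / 106.10 = 2.00 ≈ 2
Molecular formula = (C3H8NO3)×2 = C6H16N2O6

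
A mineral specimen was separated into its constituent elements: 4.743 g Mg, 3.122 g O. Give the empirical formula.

n(Mg) = 4.743/24.31 = 0.1951, n(O) = 3.122/16.00 = 0.1951
Divide by the smallest (0.1951 mol Mg): Mg 1.000, O 1.000
→ MgO

MgO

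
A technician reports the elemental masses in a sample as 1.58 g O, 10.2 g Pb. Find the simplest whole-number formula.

O2Pb

Moles — O: 1.58 / 16.00 = 0.09875 mol; Pb: 10.2 / 207.2 = 0.04923 mol
Smallest is Pb at 0.04923 mol; normalising gives O 2.006, Pb 1.000
Ratio ≈ 2:1, so the empirical formula is O2Pb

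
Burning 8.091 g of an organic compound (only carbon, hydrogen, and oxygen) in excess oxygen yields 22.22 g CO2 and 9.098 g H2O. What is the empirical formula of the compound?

C8H16O

mol C = 22.22 / 44.01 = 0.5049; mass C = 0.5049 × 12.01 = 6.064 g
mol H = 2 × (9.098 / 18.02) = 1.010; mass H = 1.010 × 1.008 = 1.018 g
mass O = 8.091 − (7.082) = 1.009 g → mol O = 0.06309
Ratios (÷ 0.06309): C 8.002, H 16.004, O 1.000
Ratio ≈ 8:16:1, so the empirical formula is C8H16O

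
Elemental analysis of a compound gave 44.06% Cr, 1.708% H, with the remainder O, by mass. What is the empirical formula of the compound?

CrH2O4

Assume 100 g: 44.06 g Cr, 1.708 g H, 54.232 g O.
Moles — Cr: 44.06 / 52.00 = 0.8473 mol; H: 1.708 / 1.008 = 1.694 mol; O: 54.232 / 16.00 = 3.389 mol
Divide by the smallest (0.8473 mol Cr): Cr 1.000, H 2.000, O 4.000
Ratio ≈ 1:2:4, so the empirical formula is CrH2O4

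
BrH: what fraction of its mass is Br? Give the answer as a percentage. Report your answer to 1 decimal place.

Molar mass = 1(79.90) + 1(1.008) = 80.908 g/mol
Mass of Br per mole = 1 × 79.90 = 79.900 g
% Br = 79.900 / 80.908 × 100 = 98.8%

98.8%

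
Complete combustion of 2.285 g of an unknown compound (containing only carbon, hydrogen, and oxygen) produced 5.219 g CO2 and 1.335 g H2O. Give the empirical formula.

mol C = 5.219 / 44.01 = 0.1186; mass C = 0.1186 × 12.01 = 1.424 g
mol H = 2 × (1.335 / 18.02) = 0.1482; mass H = 0.1482 × 1.008 = 0.1494 g
mass O = 2.285 − (1.574) = 0.7114 g → mol O = 0.04446
Divide by the smallest (0.04446 mol O): C 2.667, H 3.332, O 1.000
Scaling by 3: C 8.00, H 10.00, O 3.00 → C8H10O3

C8H10O3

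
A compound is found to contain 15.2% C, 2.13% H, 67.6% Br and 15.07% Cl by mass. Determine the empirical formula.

C3H5Br2Cl

Assume 100 g: 15.2 g C, 2.13 g H, 67.6 g Br, 15.07 g Cl.
n(C) = 15.2/12.01 = 1.266, n(H) = 2.13/1.008 = 2.113, n(Br) = 67.6/79.90 = 0.8461, n(Cl) = 15.07/35.45 = 0.4251
Smallest is Cl at 0.4251 mol; normalising gives C 2.977, H 4.971, Br 1.990, Cl 1.000
→ C3H5Br2Cl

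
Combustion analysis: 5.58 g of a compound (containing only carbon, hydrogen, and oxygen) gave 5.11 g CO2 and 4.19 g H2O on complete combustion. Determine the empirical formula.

mol C = 5.11 / 44.01 = 0.1161; mass C = 0.1161 × 12.01 = 1.394 g
mol H = 2 × (4.19 / 18.02) = 0.4650; mass H = 0.4650 × 1.008 = 0.4688 g
mass O = 5.58 − (1.863) = 3.717 g → mol O = 0.2323
Smallest is C at 0.1161 mol; normalising gives C 1.000, H 4.005, O 2.001
≈ 1:4:2 → CH4O2

CH4O2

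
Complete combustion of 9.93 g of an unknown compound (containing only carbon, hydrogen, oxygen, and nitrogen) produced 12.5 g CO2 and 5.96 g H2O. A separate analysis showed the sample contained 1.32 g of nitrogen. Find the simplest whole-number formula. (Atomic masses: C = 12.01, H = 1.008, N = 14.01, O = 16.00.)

C3H7NO3

mol C = 12.5 / 44.01 = 0.2840; mass C = 0.2840 × 12.01 = 3.411 g
mol H = 2 × (5.96 / 18.02) = 0.6615; mass H = 0.6615 × 1.008 = 0.6668 g
mol N = 1.32 / 14.01 = 0.09422
mass O = 9.93 − (5.398) = 4.532 g → mol O = 0.2833
Smallest is N at 0.09422 mol; normalising gives C 3.015, H 7.021, N 1.000, O 3.006
→ C3H7NO3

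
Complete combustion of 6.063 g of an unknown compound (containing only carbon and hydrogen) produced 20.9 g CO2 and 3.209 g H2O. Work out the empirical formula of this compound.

C4H3

mol C = 20.9 / 44.01 = 0.4749; mass C = 0.4749 × 12.01 = 5.703 g
mol H = 2 × (3.209 / 18.02) = 0.3562; mass H = 0.3562 × 1.008 = 0.3590 g
Ratios (÷ 0.3562): C 1.333, H 1.000
Multiply by 3: C 4.00, H 3.00 → C4H3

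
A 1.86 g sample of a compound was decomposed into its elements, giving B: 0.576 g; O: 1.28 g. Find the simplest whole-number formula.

B2O3

B: 0.576 g ÷ 10.81 g/mol = 0.05328 mol
O: 1.28 g ÷ 16.00 g/mol = 0.08 mol
Ratios (÷ 0.05328): B 1.000, O 1.501
×2: B 2.00, O 3.00 → B2O3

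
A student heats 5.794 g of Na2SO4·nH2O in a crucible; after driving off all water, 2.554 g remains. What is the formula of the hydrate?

Mass of water lost = 5.794 − 2.554 = 3.24 g → 3.24 / 18.02 = 0.1798 mol H2O
Molar mass of Na2SO4 = 142.05 g/mol → mol Na2SO4 = 2.554 / 142.05 = 0.01798
n = 0.1798 / 0.01798 = 10.00 ≈ 10 → Na2SO4·10H2O

Na2SO4·10H2O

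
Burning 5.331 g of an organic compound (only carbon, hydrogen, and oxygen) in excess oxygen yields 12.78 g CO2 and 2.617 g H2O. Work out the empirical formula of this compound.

mol C = 12.78 / 44.01 = 0.2904; mass C = 0.2904 × 12.01 = 3.488 g
mol H = 2 × (2.617 / 18.02) = 0.2905; mass H = 0.2905 × 1.008 = 0.2928 g
mass O = 5.331 − (3.780) = 1.551 g → mol O = 0.09692
Divide by the smallest (0.09692 mol O): C 2.996, H 2.997, O 1.000
Ratio ≈ 3:3:1, so the empirical formula is C3H3O

C3H3O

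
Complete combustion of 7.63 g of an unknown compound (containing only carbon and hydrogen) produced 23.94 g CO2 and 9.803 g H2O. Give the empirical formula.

mol C = 23.94 / 44.01 = 0.5440; mass C = 0.5440 × 12.01 = 6.533 g
mol H = 2 × (9.803 / 18.02) = 1.088; mass H = 1.088 × 1.008 = 1.097 g
Divide by the smallest (0.544 mol C): C 1.000, H 2.000
Ratio ≈ 1:2, so the empirical formula is CH2

CH2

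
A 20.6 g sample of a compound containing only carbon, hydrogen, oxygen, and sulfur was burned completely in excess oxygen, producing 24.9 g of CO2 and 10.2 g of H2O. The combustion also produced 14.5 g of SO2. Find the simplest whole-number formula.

mol C = 24.9 / 44.01 = 0.5658; mass C = 0.5658 × 12.01 = 6.795 g
mol H = 2 × (10.2 / 18.02) = 1.132; mass H = 1.132 × 1.008 = 1.141 g
mol S = 14.5 / 64.07 = 0.2263; mass S = 7.258 g
mass O = 20.6 − (15.19) = 5.406 g → mol O = 0.3379
Ratios (÷ 0.2263): C 2.500, H 5.002, O 1.493, S 1.000
Scaling by 2: C 5.00, H 10.00, O 2.99, S 2.00 → C5H10O3S2

C5H10O3S2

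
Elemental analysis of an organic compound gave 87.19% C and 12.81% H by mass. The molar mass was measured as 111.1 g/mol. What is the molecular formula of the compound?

Assume 100 g: 87.19 g C, 12.81 g H.
Moles — C: 87.19 / 12.01 = 7.26 mol; H: 12.81 / 1.008 = 12.71 mol
Ratios (÷ 7.26): C 1.000, H 1.751
Scaling by 4: C 4.00, H 7.00 → C4H7
Empirical-formula mass = 55.10 g/mol
n = 111.1 / 55.10 = 2.02 ≈ 2
Molecular formula = (C4H7)×2 = C8H14

C8H14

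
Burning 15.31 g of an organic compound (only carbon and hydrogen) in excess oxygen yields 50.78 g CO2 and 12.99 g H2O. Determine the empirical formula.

C4H5

mol C = 50.78 / 44.01 = 1.154; mass C = 1.154 × 12.01 = 13.86 g
mol H = 2 × (12.99 / 18.02) = 1.442; mass H = 1.442 × 1.008 = 1.453 g
Smallest is C at 1.154 mol; normalising gives C 1.000, H 1.250
Scaling by 4: C 4.00, H 5.00 → C4H5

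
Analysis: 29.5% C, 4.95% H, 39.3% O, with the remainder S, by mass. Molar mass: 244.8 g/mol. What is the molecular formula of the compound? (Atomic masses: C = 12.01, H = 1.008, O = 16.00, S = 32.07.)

C6H12O6S2

Assume 100 g: 29.5 g C, 4.95 g H, 39.3 g O, 26.25 g S.
C: 29.5 g ÷ 12.01 g/mol = 2.456 mol
H: 4.95 g ÷ 1.008 g/mol = 4.911 mol
O: 39.3 g ÷ 16.00 g/mol = 2.456 mol
S: 26.25 g ÷ 32.07 g/mol = 0.8185 mol
Smallest is S at 0.8185 mol; normalising gives C 3.001, H 5.999, O 3.001, S 1.000
→ C3H6O3S
Empirical-formula mass = 122.15 g/mol
n = 244.8 / 122.15 = 2.00 ≈ 2
Molecular formula = (C3H6O3S)×2 = C6H12O6S2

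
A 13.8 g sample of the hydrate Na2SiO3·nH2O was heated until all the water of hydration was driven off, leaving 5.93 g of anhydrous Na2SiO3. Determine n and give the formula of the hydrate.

Mass of water lost = 13.8 − 5.93 = 7.87 g → 7.87 / 18.02 = 0.4367 mol H2O
Molar mass of Na2SiO3 = 122.07 g/mol → mol Na2SiO3 = 5.93 / 122.07 = 0.04858
n = 0.4367 / 0.04858 = 8.99 ≈ 9 → Na2SiO3·9H2O

Na2SiO3·9H2O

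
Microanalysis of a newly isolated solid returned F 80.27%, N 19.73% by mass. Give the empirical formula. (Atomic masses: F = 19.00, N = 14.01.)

F3N

Assume 100 g: 80.27 g F, 19.73 g N.
F: 80.27 g ÷ 19.00 g/mol = 4.225 mol
N: 19.73 g ÷ 14.01 g/mol = 1.408 mol
Smallest is N at 1.408 mol; normalising gives F 3.000, N 1.000
→ F3N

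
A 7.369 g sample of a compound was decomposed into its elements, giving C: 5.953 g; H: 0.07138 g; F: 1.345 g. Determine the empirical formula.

C7HF

Moles — C: 5.953 / 12.01 = 0.4957 mol; H: 0.07138 / 1.008 = 0.07081 mol; F: 1.345 / 19.00 = 0.07079 mol
Smallest is F at 0.07079 mol; normalising gives C 7.002, H 1.000, F 1.000
→ C7HF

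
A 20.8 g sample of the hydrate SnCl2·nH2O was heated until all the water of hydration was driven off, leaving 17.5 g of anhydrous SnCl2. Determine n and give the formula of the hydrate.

SnCl2·2H2O

Mass of water lost = 20.8 − 17.5 = 3.3 g → 3.3 / 18.02 = 0.1831 mol H2O
Molar mass of SnCl2 = 189.61 g/mol → mol SnCl2 = 17.5 / 189.61 = 0.09229
n = 0.1831 / 0.09229 = 1.98 ≈ 2 → SnCl2·2H2O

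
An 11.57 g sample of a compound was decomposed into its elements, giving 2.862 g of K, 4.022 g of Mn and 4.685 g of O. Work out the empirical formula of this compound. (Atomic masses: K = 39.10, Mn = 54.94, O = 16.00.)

Moles — K: 2.862 / 39.10 = 0.0732 mol; Mn: 4.022 / 54.94 = 0.07321 mol; O: 4.685 / 16.00 = 0.2928 mol
Divide by the smallest (0.0732 mol K): K 1.000, Mn 1.000, O 4.000
→ KMnO4

KMnO4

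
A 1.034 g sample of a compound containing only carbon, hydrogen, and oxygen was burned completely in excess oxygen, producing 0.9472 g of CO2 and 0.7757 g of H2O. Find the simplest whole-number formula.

CH4O2

mol C = 0.9472 / 44.01 = 0.02152; mass C = 0.02152 × 12.01 = 0.2585 g
mol H = 2 × (0.7757 / 18.02) = 0.08609; mass H = 0.08609 × 1.008 = 0.08678 g
mass O = 1.034 − (0.3453) = 0.6887 g → mol O = 0.04305
Divide by the smallest (0.02152 mol C): C 1.000, H 4.000, O 2.000
→ CH4O2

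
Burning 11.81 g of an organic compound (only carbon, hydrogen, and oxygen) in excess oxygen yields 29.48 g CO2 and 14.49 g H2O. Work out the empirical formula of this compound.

C5H12O

mol C = 29.48 / 44.01 = 0.6698; mass C = 0.6698 × 12.01 = 8.045 g
mol H = 2 × (14.49 / 18.02) = 1.608; mass H = 1.608 × 1.008 = 1.621 g
mass O = 11.81 − (9.666) = 2.144 g → mol O = 0.1340
Smallest is O at 0.134 mol; normalising gives C 4.999, H 12.001, O 1.000
≈ 5:12:1 → C5H12O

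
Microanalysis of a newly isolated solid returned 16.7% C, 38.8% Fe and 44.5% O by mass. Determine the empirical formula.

C2FeO4

Assume 100 g: 16.7 g C, 38.8 g Fe, 44.5 g O.
n(C) = 16.7/12.01 = 1.391, n(Fe) = 38.8/55.85 = 0.6947, n(O) = 44.5/16.00 = 2.781
Divide by the smallest (0.6947 mol Fe): C 2.002, Fe 1.000, O 4.003
≈ 2:1:4 → C2FeO4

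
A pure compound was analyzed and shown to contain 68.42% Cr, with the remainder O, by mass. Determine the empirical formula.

Cr2O3

Assume 100 g: 68.42 g Cr, 31.58 g O.
n(Cr) = 68.42/52.00 = 1.316, n(O) = 31.58/16.00 = 1.974
Divide by the smallest (1.316 mol Cr): Cr 1.000, O 1.500
Scaling by 2: Cr 2.00, O 3.00 → Cr2O3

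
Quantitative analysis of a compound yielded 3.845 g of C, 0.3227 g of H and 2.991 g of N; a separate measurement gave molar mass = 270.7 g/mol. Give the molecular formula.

C12H12N8

n(C) = 3.845/12.01 = 0.3201, n(H) = 0.3227/1.008 = 0.3201, n(N) = 2.991/14.01 = 0.2135
Divide by the smallest (0.2135 mol N): C 1.500, H 1.500, N 1.000
Scaling by 2: C 3.00, H 3.00, N 2.00 → C3H3N2
Empirical-formula mass = 67.07 g/mol
n = 270.7 / 67.07 = 4.04 ≈ 4
Molecular formula = (C3H3N2)×4 = C12H12N8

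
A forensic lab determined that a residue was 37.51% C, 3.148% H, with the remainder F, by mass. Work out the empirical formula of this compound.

Assume 100 g: 37.51 g C, 3.148 g H, 59.342 g F.
Moles — C: 37.51 / 12.01 = 3.123 mol; H: 3.148 / 1.008 = 3.123 mol; F: 59.342 / 19.00 = 3.123 mol
Divide by the smallest (3.123 mol H): C 1.000, H 1.000, F 1.000
≈ 1:1:1 → CHF

CHF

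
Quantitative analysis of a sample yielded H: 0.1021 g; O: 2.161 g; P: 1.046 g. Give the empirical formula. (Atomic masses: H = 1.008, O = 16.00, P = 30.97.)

H3O4P

n(H) = 0.1021/1.008 = 0.1013, n(O) = 2.161/16.00 = 0.1351, n(P) = 1.046/30.97 = 0.03377
Smallest is P at 0.03377 mol; normalising gives H 2.999, O 3.999, P 1.000
≈ 3:4:1 → H3O4P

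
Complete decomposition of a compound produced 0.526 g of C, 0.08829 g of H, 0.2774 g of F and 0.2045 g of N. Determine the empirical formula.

C3H6FN

Moles — C: 0.526 / 12.01 = 0.0438 mol; H: 0.08829 / 1.008 = 0.08759 mol; F: 0.2774 / 19.00 = 0.0146 mol; N: 0.2045 / 14.01 = 0.0146 mol
Divide by the smallest (0.0146 mol N): C 3.000, H 6.001, F 1.000, N 1.000
Ratio ≈ 3:6:1:1, so the empirical formula is C3H6FN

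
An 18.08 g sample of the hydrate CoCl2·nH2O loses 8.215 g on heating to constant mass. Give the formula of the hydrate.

CoCl2·6H2O

Mass of anhydrous CoCl2 = 18.08 − 8.215 = 9.865 g
mol H2O = 8.215 / 18.02 = 0.4559
Molar mass of CoCl2 = 129.83 g/mol → mol CoCl2 = 9.865 / 129.83 = 0.07598
n = 0.4559 / 0.07598 = 6.00 ≈ 6 → CoCl2·6H2O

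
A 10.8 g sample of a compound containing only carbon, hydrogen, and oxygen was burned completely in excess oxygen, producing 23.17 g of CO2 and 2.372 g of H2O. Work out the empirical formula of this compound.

mol C = 23.17 / 44.01 = 0.5265; mass C = 0.5265 × 12.01 = 6.323 g
mol H = 2 × (2.372 / 18.02) = 0.2633; mass H = 0.2633 × 1.008 = 0.2654 g
mass O = 10.8 − (6.588) = 4.212 g → mol O = 0.2632
Smallest is O at 0.2632 mol; normalising gives C 2.000, H 1.000, O 1.000
Ratio ≈ 2:1:1, so the empirical formula is C2HO

C2HO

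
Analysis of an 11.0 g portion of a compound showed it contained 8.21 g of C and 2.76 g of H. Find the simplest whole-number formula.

C: 8.21 g ÷ 12.01 g/mol = 0.6836 mol
H: 2.76 g ÷ 1.008 g/mol = 2.738 mol
Smallest is C at 0.6836 mol; normalising gives C 1.000, H 4.005
≈ 1:4 → CH4

CH4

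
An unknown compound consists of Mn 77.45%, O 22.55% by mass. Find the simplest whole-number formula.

Assume 100 g: 77.45 g Mn, 22.55 g O.
Moles — Mn: 77.45 / 54.94 = 1.41 mol; O: 22.55 / 16.00 = 1.409 mol
Smallest is O at 1.409 mol; normalising gives Mn 1.000, O 1.000
≈ 1:1 → MnO

MnO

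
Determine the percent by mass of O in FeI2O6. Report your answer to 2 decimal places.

Molar mass = 1(55.85) + 2(126.90) + 6(16.00) = 405.650 g/mol
Mass of O per mole = 6 × 16.00 = 96.000 g
% O = 96.000 / 405.650 × 100 = 23.67%

23.67%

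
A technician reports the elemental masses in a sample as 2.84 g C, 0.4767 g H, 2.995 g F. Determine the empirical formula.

n(C) = 2.84/12.01 = 0.2365, n(H) = 0.4767/1.008 = 0.4729, n(F) = 2.995/19.00 = 0.1576
Smallest is F at 0.1576 mol; normalising gives C 1.500, H 3.000, F 1.000
Multiply by 2: C 3.00, H 6.00, F 2.00 → C3H6F2

C3H6F2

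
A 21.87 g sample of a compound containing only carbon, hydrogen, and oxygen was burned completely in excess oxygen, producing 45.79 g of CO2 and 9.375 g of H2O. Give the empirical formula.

C2H2O

mol C = 45.79 / 44.01 = 1.040; mass C = 1.040 × 12.01 = 12.50 g
mol H = 2 × (9.375 / 18.02) = 1.041; mass H = 1.041 × 1.008 = 1.049 g
mass O = 21.87 − (13.54) = 8.325 g → mol O = 0.5203
Divide by the smallest (0.5203 mol O): C 2.000, H 2.000, O 1.000
≈ 2:2:1 → C2H2O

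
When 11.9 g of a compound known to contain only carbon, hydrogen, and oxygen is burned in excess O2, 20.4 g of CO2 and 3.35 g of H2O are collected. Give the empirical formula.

mol C = 20.4 / 44.01 = 0.4635; mass C = 0.4635 × 12.01 = 5.567 g
mol H = 2 × (3.35 / 18.02) = 0.3718; mass H = 0.3718 × 1.008 = 0.3748 g
mass O = 11.9 − (5.942) = 5.958 g → mol O = 0.3724
Smallest is H at 0.3718 mol; normalising gives C 1.247, H 1.000, O 1.002
Scaling by 4: C 4.99, H 4.00, O 4.01 → C5H4O4

C5H4O4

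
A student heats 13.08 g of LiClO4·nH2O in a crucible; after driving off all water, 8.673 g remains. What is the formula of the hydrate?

Mass of water lost = 13.08 − 8.673 = 4.407 g → 4.407 / 18.02 = 0.2446 mol H2O
Molar mass of LiClO4 = 106.39 g/mol → mol LiClO4 = 8.673 / 106.39 = 0.08152
n = 0.2446 / 0.08152 = 3.00 ≈ 3 → LiClO4·3H2O

LiClO4·3H2O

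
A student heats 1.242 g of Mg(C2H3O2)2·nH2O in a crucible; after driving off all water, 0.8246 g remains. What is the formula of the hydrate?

Mg(C2H3O2)2·4H2O

Mass of water lost = 1.242 − 0.8246 = 0.4174 g → 0.4174 / 18.02 = 0.02316 mol H2O
Molar mass of Mg(C2H3O2)2 = 142.40 g/mol → mol Mg(C2H3O2)2 = 0.8246 / 142.40 = 0.005791
n = 0.02316 / 0.005791 = 4.00 ≈ 4 → Mg(C2H3O2)2·4H2O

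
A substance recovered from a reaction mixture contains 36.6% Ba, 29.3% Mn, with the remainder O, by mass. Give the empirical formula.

BaMn2O8

Assume 100 g: 36.6 g Ba, 29.3 g Mn, 34.1 g O.
n(Ba) = 36.6/137.33 = 0.2665, n(Mn) = 29.3/54.94 = 0.5333, n(O) = 34.1/16.00 = 2.131
Ratios (÷ 0.2665): Ba 1.000, Mn 2.001, O 7.997
→ BaMn2O8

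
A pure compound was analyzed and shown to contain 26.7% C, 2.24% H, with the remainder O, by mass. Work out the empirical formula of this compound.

Assume 100 g: 26.7 g C, 2.24 g H, 71.06 g O.
Moles — C: 26.7 / 12.01 = 2.223 mol; H: 2.24 / 1.008 = 2.222 mol; O: 71.06 / 16.00 = 4.441 mol
Divide by the smallest (2.222 mol H): C 1.000, H 1.000, O 1.999
≈ 1:1:2 → CHO2

CHO2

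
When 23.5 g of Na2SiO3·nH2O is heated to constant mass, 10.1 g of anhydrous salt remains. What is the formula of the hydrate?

Mass of water lost = 23.5 − 10.1 = 13.4 g → 13.4 / 18.02 = 0.7436 mol H2O
Molar mass of Na2SiO3 = 122.07 g/mol → mol Na2SiO3 = 10.1 / 122.07 = 0.08274
n = 0.7436 / 0.08274 = 8.99 ≈ 9 → Na2SiO3·9H2O

Na2SiO3·9H2O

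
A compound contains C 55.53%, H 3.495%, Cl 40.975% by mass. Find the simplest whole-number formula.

Assume 100 g: 55.53 g C, 3.495 g H, 40.975 g Cl.
C: 55.53 g ÷ 12.01 g/mol = 4.624 mol
H: 3.495 g ÷ 1.008 g/mol = 3.467 mol
Cl: 40.975 g ÷ 35.45 g/mol = 1.156 mol
Ratios (÷ 1.156): C 4.000, H 3.000, Cl 1.000
Ratio ≈ 4:3:1, so the empirical formula is C4H3Cl

C4H3Cl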